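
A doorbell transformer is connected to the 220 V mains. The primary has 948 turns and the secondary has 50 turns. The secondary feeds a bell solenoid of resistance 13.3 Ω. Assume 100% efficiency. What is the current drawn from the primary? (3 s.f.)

V_s = V_p × N_s/N_p = 220 × 50/948 = 11.603 V.
I_s = V_s/R = 11.603/13.3 = 0.87243 A.
For an ideal transformer I_p N_p = I_s N_s, so I_p = 0.87243 × 50/948 = 0.0460 A.

I_p ≈ 0.0460 A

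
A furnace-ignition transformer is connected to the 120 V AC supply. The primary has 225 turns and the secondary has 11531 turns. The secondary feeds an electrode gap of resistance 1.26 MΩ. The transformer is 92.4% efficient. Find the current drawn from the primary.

I_p ≈ 0.271 A

V_s = 120 × 11531/225 = 6149.9 V.
I_s = V_s/R = 6149.9/(1.26×10^6) = 0.0048808 A.
P_out = V_s I_s = 6149.9 × 0.0048808 = 30.017 W.
P_in = P_out/η = 30.017/0.924 = 32.485 W.
I_p = P_in/V_p = 32.485/120 = 0.271 A.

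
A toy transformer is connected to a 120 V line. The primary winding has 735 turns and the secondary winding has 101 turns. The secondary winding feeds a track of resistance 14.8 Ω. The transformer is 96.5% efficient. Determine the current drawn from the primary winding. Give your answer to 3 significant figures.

V_s = 120 × 101/735 = 16.490 V.
I_s = V_s/R = 16.490/14.8 = 1.1142 A.
P_out = V_s I_s = 16.490 × 1.1142 = 18.373 W.
P_in = P_out/η = 18.373/0.965 = 19.039 W.
I_p = P_in/V_p = 19.039/120 = 0.159 A.

I_p ≈ 0.159 A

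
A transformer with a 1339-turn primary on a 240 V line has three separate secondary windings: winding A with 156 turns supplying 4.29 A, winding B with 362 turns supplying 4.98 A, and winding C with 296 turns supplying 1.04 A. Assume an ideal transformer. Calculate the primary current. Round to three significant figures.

V_A = 240 × 156/1339 = 27.961 V; V_B = 240 × 362/1339 = 64.884 V; V_C = 240 × 296/1339 = 53.055 V.
P_out = V_A I_A + V_B I_B + V_C I_C = 27.961×4.29 + 64.884×4.98 + 53.055×1.04 = 119.95 + 323.12 + 55.177 = 498.25 W.
Ideal ⇒ P_in = P_out, so I_p = P_out/V_p = 498.25/240 = 2.08 A.

I_p ≈ 2.08 A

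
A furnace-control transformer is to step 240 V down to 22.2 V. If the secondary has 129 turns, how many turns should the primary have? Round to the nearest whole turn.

N_p/N_s = V_p/V_s, so N_p = 129 × 240/22.2 = 1394.6 ≈ 1395 turns.

N_p = 1395 turns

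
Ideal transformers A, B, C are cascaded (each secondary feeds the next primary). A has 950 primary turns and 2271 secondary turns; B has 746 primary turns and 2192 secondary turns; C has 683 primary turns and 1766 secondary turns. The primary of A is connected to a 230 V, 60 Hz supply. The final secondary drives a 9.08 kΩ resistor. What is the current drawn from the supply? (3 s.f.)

I_supply ≈ 8.36 A

After A: V = 230.00 × 2271/950 = 549.82 V.
After B: V = 549.82 × 2192/746 = 1615.6 V.
After C: V = 1615.6 × 1766/683 = 4177.3 V.
I_load = 4177.3/9080 = 0.46005 A, so P_out = 4177.3 × 0.46005 = 1921.8 W.
All ideal ⇒ P_in = P_out, so I_supply = 1921.8/230 = 8.36 A.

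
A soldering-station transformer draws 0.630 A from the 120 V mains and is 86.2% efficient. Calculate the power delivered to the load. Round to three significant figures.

P_in = V_p I_p = 120 × 0.630 = 75.600 W.
P_out = η P_in = 0.862 × 75.600 = 65.2 W.

P_out ≈ 65.2 W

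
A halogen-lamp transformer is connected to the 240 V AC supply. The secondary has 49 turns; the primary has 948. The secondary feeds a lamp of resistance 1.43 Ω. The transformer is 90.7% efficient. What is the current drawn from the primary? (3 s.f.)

I_p ≈ 0.494 A

V_s = 240 × 49/948 = 12.405 V.
I_s = V_s/R = 12.405/1.43 = 8.6749 A.
P_out = V_s I_s = 12.405 × 8.6749 = 107.61 W.
P_in = P_out/η = 107.61/0.907 = 118.65 W.
I_p = P_in/V_p = 118.65/240 = 0.494 A.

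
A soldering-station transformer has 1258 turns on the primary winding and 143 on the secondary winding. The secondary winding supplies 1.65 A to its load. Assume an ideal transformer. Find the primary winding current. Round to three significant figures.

For an ideal transformer I_p/I_s = N_s/N_p, so I_p = 1.65 × 143/1258 = 0.188 A.

I_p ≈ 0.188 A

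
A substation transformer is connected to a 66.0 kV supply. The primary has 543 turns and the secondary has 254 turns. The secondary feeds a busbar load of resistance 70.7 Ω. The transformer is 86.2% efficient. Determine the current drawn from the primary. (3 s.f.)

I_p ≈ 237 A

V_s = 66000 × 254/543 = 30873 V.
I_s = V_s/R = 30873/70.7 = 436.68 A.
P_out = V_s I_s = 30873 × 436.68 = 1.3481×10^7 W.
P_in = P_out/η = 1.3481×10^7/0.862 = 1.5640×10^7 W.
I_p = P_in/V_p = 1.5640×10^7/66000 = 237 A.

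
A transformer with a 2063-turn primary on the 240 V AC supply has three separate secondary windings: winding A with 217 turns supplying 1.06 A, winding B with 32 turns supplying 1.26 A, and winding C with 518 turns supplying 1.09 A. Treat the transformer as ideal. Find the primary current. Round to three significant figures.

I_p ≈ 0.405 A

V_A = 240 × 217/2063 = 25.245 V; V_B = 240 × 32/2063 = 3.7227 V; V_C = 240 × 518/2063 = 60.262 V.
P_out = V_A I_A + V_B I_B + V_C I_C = 25.245×1.06 + 3.7227×1.26 + 60.262×1.09 = 26.759 + 4.6906 + 65.685 = 97.135 W.
Ideal ⇒ P_in = P_out, so I_p = P_out/V_p = 97.135/240 = 0.405 A.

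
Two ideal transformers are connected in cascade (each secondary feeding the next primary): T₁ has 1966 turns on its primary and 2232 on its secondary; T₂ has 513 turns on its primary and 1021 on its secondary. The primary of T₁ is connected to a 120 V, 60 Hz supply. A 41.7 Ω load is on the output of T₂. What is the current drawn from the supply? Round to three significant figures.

I_supply ≈ 14.7 A

After T₁: V = 120.00 × 2232/1966 = 136.24 V.
After T₂: V = 136.24 × 1021/513 = 271.14 V.
I_load = 271.14/41.7 = 6.5023 A, so P_out = 271.14 × 6.5023 = 1763.0 W.
All ideal ⇒ P_in = P_out, so I_supply = 1763.0/120 = 14.7 A.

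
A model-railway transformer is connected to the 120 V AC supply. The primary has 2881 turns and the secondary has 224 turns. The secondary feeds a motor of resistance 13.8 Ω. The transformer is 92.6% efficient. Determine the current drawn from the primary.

I_p ≈ 0.0568 A

V_s = 120 × 224/2881 = 9.3301 V.
I_s = V_s/R = 9.3301/13.8 = 0.67609 A.
P_out = V_s I_s = 9.3301 × 0.67609 = 6.3080 W.
P_in = P_out/η = 6.3080/0.926 = 6.8121 W.
I_p = P_in/V_p = 6.8121/120 = 0.0568 A.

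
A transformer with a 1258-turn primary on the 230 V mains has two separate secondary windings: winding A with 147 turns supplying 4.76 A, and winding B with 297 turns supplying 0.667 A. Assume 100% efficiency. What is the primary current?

I_p ≈ 0.714 A

V_A = 230 × 147/1258 = 26.876 V; V_B = 230 × 297/1258 = 54.300 V.
P_out = V_A I_A + V_B I_B = 26.876×4.76 + 54.300×0.667 = 127.93 + 36.218 = 164.15 W.
Ideal ⇒ P_in = P_out, so I_p = P_out/V_p = 164.15/230 = 0.714 A.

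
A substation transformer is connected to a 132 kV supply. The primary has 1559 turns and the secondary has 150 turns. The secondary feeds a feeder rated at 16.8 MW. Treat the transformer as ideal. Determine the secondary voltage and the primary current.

V_s = V_p × N_s/N_p = 132000 × 150/1559 = 12700 V.
I_s = P/V_s = 1.68×10^7/12700 = 1322.8 A.
I_p = I_s × N_s/N_p = 1322.8 × 150/1559 = 127 A.

V_s ≈ 12700 V, I_p ≈ 127 A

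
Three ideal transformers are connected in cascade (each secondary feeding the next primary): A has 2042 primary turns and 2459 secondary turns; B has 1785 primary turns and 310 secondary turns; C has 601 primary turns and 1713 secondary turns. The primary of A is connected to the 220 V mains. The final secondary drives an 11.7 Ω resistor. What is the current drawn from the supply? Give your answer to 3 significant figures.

I_supply ≈ 6.68 A

After A: V = 220.00 × 2459/2042 = 264.93 V.
After B: V = 264.93 × 310/1785 = 46.010 V.
After C: V = 46.010 × 1713/601 = 131.14 V.
I_load = 131.14/11.7 = 11.208 A, so P_out = 131.14 × 11.208 = 1469.9 W.
All ideal ⇒ P_in = P_out, so I_supply = 1469.9/220 = 6.68 A.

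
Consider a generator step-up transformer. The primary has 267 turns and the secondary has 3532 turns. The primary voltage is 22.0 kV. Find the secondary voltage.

V_s/V_p = N_s/N_p, so V_s = 22000 × 3532/267 = 291000 V.

V_s ≈ 291000 V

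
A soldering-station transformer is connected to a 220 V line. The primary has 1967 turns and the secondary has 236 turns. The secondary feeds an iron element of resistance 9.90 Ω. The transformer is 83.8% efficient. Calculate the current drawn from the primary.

V_s = 220 × 236/1967 = 26.396 V.
I_s = V_s/R = 26.396/9.90 = 2.6662 A.
P_out = V_s I_s = 26.396 × 2.6662 = 70.376 W.
P_in = P_out/η = 70.376/0.838 = 83.981 W.
I_p = P_in/V_p = 83.981/220 = 0.382 A.

I_p ≈ 0.382 A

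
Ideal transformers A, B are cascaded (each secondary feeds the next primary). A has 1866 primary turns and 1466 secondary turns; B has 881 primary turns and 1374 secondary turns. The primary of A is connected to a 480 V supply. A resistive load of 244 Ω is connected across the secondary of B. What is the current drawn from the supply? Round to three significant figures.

After A: V = 480.00 × 1466/1866 = 377.11 V.
After B: V = 377.11 × 1374/881 = 588.13 V.
I_load = 588.13/244 = 2.4104 A, so P_out = 588.13 × 2.4104 = 1417.6 W.
All ideal ⇒ P_in = P_out, so I_supply = 1417.6/480 = 2.95 A.

I_supply ≈ 2.95 A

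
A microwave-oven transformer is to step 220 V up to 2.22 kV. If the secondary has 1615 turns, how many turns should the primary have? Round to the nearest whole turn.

N_p/N_s = V_p/V_s, so N_p = 1615 × 220/2220 = 160.0 ≈ 160 turns.

N_p = 160 turns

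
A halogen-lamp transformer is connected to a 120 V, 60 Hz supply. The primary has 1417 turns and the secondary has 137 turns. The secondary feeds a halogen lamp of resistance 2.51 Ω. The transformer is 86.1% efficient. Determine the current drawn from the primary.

I_p ≈ 0.519 A

V_s = 120 × 137/1417 = 11.602 V.
I_s = V_s/R = 11.602/2.51 = 4.6223 A.
P_out = V_s I_s = 11.602 × 4.6223 = 53.628 W.
P_in = P_out/η = 53.628/0.861 = 62.286 W.
I_p = P_in/V_p = 62.286/120 = 0.519 A.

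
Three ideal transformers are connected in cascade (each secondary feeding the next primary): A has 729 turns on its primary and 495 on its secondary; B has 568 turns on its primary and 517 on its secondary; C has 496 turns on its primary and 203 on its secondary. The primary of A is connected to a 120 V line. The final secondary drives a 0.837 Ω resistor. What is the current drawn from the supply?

I_supply ≈ 9.17 A

Secondary of A: V = 120.00 × 495/729 = 81.481 V.
Secondary of B: V = 81.481 × 517/568 = 74.165 V.
Secondary of C: V = 74.165 × 203/496 = 30.354 V.
I_load = 30.354/0.837 = 36.265 A, so P_out = 30.354 × 36.265 = 1100.8 W.
All ideal ⇒ P_in = P_out, so I_supply = 1100.8/120 = 9.17 A.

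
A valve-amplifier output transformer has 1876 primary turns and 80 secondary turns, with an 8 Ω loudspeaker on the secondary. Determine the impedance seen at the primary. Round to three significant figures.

Z_p = (N_p/N_s)² × Z_s = (1876/80)² × 8 = 4400 Ω.

Z_p ≈ 4400 Ω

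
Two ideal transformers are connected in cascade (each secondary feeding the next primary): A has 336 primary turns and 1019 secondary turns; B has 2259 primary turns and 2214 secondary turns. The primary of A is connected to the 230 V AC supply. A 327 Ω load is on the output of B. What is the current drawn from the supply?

Secondary of A: V = 230.00 × 1019/336 = 697.53 V.
Secondary of B: V = 697.53 × 2214/2259 = 683.63 V.
I_load = 683.63/327 = 2.0906 A, so P_out = 683.63 × 2.0906 = 1429.2 W.
All ideal ⇒ P_in = P_out, so I_supply = 1429.2/230 = 6.21 A.

I_supply ≈ 6.21 A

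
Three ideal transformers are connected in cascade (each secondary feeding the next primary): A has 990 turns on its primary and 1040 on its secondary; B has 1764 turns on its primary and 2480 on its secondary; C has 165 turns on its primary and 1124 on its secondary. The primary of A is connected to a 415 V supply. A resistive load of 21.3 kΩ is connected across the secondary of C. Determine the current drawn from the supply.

After A: V = 415.00 × 1040/990 = 435.96 V.
After B: V = 435.96 × 2480/1764 = 612.91 V.
After C: V = 612.91 × 1124/165 = 4175.2 V.
I_load = 4175.2/21300 = 0.19602 A, so P_out = 4175.2 × 0.19602 = 818.43 W.
All ideal ⇒ P_in = P_out, so I_supply = 818.43/415 = 1.97 A.

I_supply ≈ 1.97 A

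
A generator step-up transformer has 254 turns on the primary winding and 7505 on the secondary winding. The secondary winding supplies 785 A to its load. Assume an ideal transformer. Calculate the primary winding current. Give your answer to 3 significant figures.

For an ideal transformer I_p/I_s = N_s/N_p, so I_p = 785 × 7505/254 = 23200 A.

I_p ≈ 23200 A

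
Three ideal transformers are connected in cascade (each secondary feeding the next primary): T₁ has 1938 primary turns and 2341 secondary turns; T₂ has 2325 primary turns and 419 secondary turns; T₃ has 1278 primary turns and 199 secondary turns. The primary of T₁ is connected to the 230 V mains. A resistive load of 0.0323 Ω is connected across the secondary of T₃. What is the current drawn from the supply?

I_supply ≈ 8.18 A

Secondary of T₁: V = 230.00 × 2341/1938 = 277.83 V.
Secondary of T₂: V = 277.83 × 419/2325 = 50.069 V.
Secondary of T₃: V = 50.069 × 199/1278 = 7.7963 V.
I_load = 7.7963/0.0323 = 241.37 A, so P_out = 7.7963 × 241.37 = 1881.8 W.
All ideal ⇒ P_in = P_out, so I_supply = 1881.8/230 = 8.18 A.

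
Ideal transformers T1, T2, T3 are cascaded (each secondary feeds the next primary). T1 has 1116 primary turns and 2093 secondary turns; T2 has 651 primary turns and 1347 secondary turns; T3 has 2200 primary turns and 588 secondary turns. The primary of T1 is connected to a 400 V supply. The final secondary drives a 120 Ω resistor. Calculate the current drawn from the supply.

After T1: V = 400.00 × 2093/1116 = 750.18 V.
After T2: V = 750.18 × 1347/651 = 1552.2 V.
After T3: V = 1552.2 × 588/2200 = 414.86 V.
I_load = 414.86/120 = 3.4572 A, so P_out = 414.86 × 3.4572 = 1434.3 W.
All ideal ⇒ P_in = P_out, so I_supply = 1434.3/400 = 3.59 A.

I_supply ≈ 3.59 A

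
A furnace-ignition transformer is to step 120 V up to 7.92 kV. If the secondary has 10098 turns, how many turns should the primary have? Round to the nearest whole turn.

N_p = 153 turns

N_p/N_s = V_p/V_s, so N_p = 10098 × 120/7920 = 153.0 ≈ 153 turns.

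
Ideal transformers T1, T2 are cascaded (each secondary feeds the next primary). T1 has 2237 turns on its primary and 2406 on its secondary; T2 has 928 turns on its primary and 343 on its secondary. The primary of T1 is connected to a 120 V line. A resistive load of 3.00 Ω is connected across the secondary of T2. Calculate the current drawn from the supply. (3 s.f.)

I_supply ≈ 6.32 A

Secondary of T1: V = 120.00 × 2406/2237 = 129.07 V.
Secondary of T2: V = 129.07 × 343/928 = 47.704 V.
I_load = 47.704/3.00 = 15.901 A, so P_out = 47.704 × 15.901 = 758.57 W.
All ideal ⇒ P_in = P_out, so I_supply = 758.57/120 = 6.32 A.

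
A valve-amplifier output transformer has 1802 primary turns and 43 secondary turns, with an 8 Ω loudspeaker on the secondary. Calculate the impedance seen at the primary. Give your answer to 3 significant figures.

Z_p ≈ 14000 Ω

Z_p = (N_p/N_s)² × Z_s = (1802/43)² × 8 = 14000 Ω.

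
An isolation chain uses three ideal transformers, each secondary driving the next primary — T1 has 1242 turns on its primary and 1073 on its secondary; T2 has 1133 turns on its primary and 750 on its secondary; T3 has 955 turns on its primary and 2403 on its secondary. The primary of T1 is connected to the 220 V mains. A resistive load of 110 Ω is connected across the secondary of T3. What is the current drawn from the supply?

I_supply ≈ 4.14 A

Secondary of T1: V = 220.00 × 1073/1242 = 190.06 V.
Secondary of T2: V = 190.06 × 750/1133 = 125.81 V.
Secondary of T3: V = 125.81 × 2403/955 = 316.58 V.
I_load = 316.58/110 = 2.8780 A, so P_out = 316.58 × 2.8780 = 911.11 W.
All ideal ⇒ P_in = P_out, so I_supply = 911.11/220 = 4.14 A.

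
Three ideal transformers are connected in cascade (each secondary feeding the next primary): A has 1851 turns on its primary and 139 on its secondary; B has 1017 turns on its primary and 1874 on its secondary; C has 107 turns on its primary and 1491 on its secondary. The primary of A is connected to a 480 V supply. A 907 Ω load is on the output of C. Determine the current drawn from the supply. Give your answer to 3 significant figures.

I_supply ≈ 1.97 A

After A: V = 480.00 × 139/1851 = 36.045 V.
After B: V = 36.045 × 1874/1017 = 66.420 V.
After C: V = 66.420 × 1491/107 = 925.53 V.
I_load = 925.53/907 = 1.0204 A, so P_out = 925.53 × 1.0204 = 944.45 W.
All ideal ⇒ P_in = P_out, so I_supply = 944.45/480 = 1.97 A.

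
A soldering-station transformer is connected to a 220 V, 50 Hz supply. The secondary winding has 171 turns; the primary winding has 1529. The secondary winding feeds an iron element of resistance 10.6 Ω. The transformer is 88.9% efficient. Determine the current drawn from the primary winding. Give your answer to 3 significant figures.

I_p ≈ 0.292 A

V_s = 220 × 171/1529 = 24.604 V.
I_s = V_s/R = 24.604/10.6 = 2.3212 A.
P_out = V_s I_s = 24.604 × 2.3212 = 57.111 W.
P_in = P_out/η = 57.111/0.889 = 64.241 W.
I_p = P_in/V_p = 64.241/220 = 0.292 A.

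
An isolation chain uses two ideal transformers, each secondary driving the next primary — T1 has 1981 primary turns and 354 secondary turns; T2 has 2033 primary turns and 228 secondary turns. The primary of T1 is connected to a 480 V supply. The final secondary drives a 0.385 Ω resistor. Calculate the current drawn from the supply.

Secondary of T1: V = 480.00 × 354/1981 = 85.775 V.
Secondary of T2: V = 85.775 × 228/2033 = 9.6196 V.
I_load = 9.6196/0.385 = 24.986 A, so P_out = 9.6196 × 24.986 = 240.36 W.
All ideal ⇒ P_in = P_out, so I_supply = 240.36/480 = 0.501 A.

I_supply ≈ 0.501 A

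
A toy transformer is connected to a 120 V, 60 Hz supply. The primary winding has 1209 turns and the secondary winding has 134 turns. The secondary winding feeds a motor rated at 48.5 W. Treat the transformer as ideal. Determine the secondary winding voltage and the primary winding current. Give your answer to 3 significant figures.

V_s = V_p × N_s/N_p = 120 × 134/1209 = 13.300 V.
I_s = P/V_s = 48.5/13.300 = 3.6465 A.
I_p = I_s × N_s/N_p = 3.6465 × 134/1209 = 0.404 A.

V_s ≈ 13.3 V, I_p ≈ 0.404 A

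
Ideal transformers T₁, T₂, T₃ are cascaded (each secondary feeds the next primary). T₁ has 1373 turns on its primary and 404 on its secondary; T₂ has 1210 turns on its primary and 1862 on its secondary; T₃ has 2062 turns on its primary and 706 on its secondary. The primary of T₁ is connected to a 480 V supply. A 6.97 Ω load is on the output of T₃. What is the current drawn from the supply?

Secondary of T₁: V = 480.00 × 404/1373 = 141.24 V.
Secondary of T₂: V = 141.24 × 1862/1210 = 217.34 V.
Secondary of T₃: V = 217.34 × 706/2062 = 74.415 V.
I_load = 74.415/6.97 = 10.677 A, so P_out = 74.415 × 10.677 = 794.50 W.
All ideal ⇒ P_in = P_out, so I_supply = 794.50/480 = 1.66 A.

I_supply ≈ 1.66 A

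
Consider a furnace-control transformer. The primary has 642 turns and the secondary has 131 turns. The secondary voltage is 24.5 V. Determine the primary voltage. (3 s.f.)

V_p/V_s = N_p/N_s, so V_p = 24.5 × 642/131 = 120 V.

V_p ≈ 120 V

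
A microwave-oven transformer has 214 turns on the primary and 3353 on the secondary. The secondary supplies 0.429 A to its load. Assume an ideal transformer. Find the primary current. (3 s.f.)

For an ideal transformer I_p/I_s = N_s/N_p, so I_p = 0.429 × 3353/214 = 6.72 A.

I_p ≈ 6.72 A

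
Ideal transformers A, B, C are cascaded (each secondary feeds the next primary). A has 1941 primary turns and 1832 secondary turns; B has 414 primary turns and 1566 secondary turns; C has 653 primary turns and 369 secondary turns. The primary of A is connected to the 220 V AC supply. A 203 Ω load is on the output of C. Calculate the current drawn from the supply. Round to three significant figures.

I_supply ≈ 4.41 A

Secondary of A: V = 220.00 × 1832/1941 = 207.65 V.
Secondary of B: V = 207.65 × 1566/414 = 785.44 V.
Secondary of C: V = 785.44 × 369/653 = 443.84 V.
I_load = 443.84/203 = 2.1864 A, so P_out = 443.84 × 2.1864 = 970.42 W.
All ideal ⇒ P_in = P_out, so I_supply = 970.42/220 = 4.41 A.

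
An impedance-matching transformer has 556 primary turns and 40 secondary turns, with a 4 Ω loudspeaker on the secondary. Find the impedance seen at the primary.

Z_p ≈ 773 Ω

Z_p = (N_p/N_s)² × Z_s = (556/40)² × 4 = 773 Ω.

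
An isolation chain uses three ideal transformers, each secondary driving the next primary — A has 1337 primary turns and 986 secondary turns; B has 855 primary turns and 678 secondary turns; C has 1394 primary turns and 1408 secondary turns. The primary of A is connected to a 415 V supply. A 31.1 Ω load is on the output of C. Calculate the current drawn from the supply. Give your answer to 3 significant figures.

I_supply ≈ 4.66 A

Secondary of A: V = 415.00 × 986/1337 = 306.05 V.
Secondary of B: V = 306.05 × 678/855 = 242.69 V.
Secondary of C: V = 242.69 × 1408/1394 = 245.13 V.
I_load = 245.13/31.1 = 7.8820 A, so P_out = 245.13 × 7.8820 = 1932.1 W.
All ideal ⇒ P_in = P_out, so I_supply = 1932.1/415 = 4.66 A.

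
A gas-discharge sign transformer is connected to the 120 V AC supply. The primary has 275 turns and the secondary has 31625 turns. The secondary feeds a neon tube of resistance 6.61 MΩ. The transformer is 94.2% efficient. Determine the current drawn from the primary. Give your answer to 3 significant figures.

V_s = 120 × 31625/275 = 13800 V.
I_s = V_s/R = 13800/(6.61×10^6) = 0.0020877 A.
P_out = V_s I_s = 13800 × 0.0020877 = 28.811 W.
P_in = P_out/η = 28.811/0.942 = 30.585 W.
I_p = P_in/V_p = 30.585/120 = 0.255 A.

I_p ≈ 0.255 A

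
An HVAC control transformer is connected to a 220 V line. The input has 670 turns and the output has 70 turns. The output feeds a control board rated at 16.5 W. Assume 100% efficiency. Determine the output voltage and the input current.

V_out ≈ 23.0 V, I_in ≈ 0.0750 A

V_out = V_in × N_out/N_in = 220 × 70/670 = 22.985 V.
I_out = P/V_out = 16.5/22.985 = 0.71786 A.
I_in = I_out × N_out/N_in = 0.71786 × 70/670 = 0.0750 A.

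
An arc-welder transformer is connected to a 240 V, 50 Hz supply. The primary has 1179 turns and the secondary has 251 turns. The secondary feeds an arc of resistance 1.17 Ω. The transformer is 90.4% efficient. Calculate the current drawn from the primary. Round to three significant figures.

V_s = 240 × 251/1179 = 51.094 V.
I_s = V_s/R = 51.094/1.17 = 43.670 A.
P_out = V_s I_s = 51.094 × 43.670 = 2231.3 W.
P_in = P_out/η = 2231.3/0.904 = 2468.2 W.
I_p = P_in/V_p = 2468.2/240 = 10.3 A.

I_p ≈ 10.3 A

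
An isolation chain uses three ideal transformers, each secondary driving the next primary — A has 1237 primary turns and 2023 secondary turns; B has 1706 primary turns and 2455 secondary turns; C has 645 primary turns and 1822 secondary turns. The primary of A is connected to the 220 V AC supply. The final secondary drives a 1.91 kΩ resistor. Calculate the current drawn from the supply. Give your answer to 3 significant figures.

I_supply ≈ 5.09 A

After A: V = 220.00 × 2023/1237 = 359.79 V.
After B: V = 359.79 × 2455/1706 = 517.75 V.
After C: V = 517.75 × 1822/645 = 1462.5 V.
I_load = 1462.5/1910 = 0.76573 A, so P_out = 1462.5 × 0.76573 = 1119.9 W.
All ideal ⇒ P_in = P_out, so I_supply = 1119.9/220 = 5.09 A.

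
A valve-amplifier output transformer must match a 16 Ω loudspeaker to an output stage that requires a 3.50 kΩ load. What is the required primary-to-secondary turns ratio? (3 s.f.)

N_p/N_s ≈ 14.8

Z_p/Z_s = (N_p/N_s)², so N_p/N_s = √(3500/16) = √219 = 14.8.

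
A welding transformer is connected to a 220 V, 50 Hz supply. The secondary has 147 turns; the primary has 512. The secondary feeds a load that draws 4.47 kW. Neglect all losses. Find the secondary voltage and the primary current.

V_s = V_p × N_s/N_p = 220 × 147/512 = 63.164 V.
I_s = P/V_s = 4470/63.164 = 70.768 A.
I_p = I_s × N_s/N_p = 70.768 × 147/512 = 20.3 A.

V_s ≈ 63.2 V, I_p ≈ 20.3 A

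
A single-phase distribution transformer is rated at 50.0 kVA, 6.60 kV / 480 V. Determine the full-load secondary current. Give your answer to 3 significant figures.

I_s = S/V_s = 50000/480 = 104 A.

I_s ≈ 104 A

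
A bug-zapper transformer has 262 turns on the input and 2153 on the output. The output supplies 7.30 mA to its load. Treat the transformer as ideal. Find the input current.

For an ideal transformer I_in/I_out = N_out/N_in, so I_in = 0.00730 × 2153/262 = 0.0600 A.

I_in ≈ 0.0600 A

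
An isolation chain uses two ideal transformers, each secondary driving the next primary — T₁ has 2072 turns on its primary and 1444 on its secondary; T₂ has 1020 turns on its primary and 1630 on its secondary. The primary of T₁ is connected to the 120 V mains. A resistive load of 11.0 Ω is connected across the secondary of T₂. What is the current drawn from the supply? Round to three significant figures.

I_supply ≈ 13.5 A

After T₁: V = 120.00 × 1444/2072 = 83.629 V.
After T₂: V = 83.629 × 1630/1020 = 133.64 V.
I_load = 133.64/11.0 = 12.149 A, so P_out = 133.64 × 12.149 = 1623.7 W.
All ideal ⇒ P_in = P_out, so I_supply = 1623.7/120 = 13.5 A.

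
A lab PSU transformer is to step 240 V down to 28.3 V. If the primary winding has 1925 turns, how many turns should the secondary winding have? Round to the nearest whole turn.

N_s/N_p = V_s/V_p, so N_s = 1925 × 28.3/240 = 227.0 ≈ 227 turns.

N_s = 227 turns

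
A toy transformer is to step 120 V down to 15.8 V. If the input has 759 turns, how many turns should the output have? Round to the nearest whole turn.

N_out = 100 turns

N_out/N_in = V_out/V_in, so N_out = 759 × 15.8/120 = 99.9 ≈ 100 turns.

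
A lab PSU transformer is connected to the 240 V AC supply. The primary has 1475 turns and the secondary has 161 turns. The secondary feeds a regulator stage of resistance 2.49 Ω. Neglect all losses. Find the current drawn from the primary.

V_s = V_p × N_s/N_p = 240 × 161/1475 = 26.197 V.
I_s = V_s/R = 26.197/2.49 = 10.521 A.
For an ideal transformer I_p N_p = I_s N_s, so I_p = 10.521 × 161/1475 = 1.15 A.

I_p ≈ 1.15 A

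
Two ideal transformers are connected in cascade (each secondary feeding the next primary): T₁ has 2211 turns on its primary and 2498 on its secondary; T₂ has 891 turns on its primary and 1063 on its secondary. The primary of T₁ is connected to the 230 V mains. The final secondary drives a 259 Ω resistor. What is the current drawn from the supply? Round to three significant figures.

After T₁: V = 230.00 × 2498/2211 = 259.86 V.
After T₂: V = 259.86 × 1063/891 = 310.02 V.
I_load = 310.02/259 = 1.1970 A, so P_out = 310.02 × 1.1970 = 371.09 W.
All ideal ⇒ P_in = P_out, so I_supply = 371.09/230 = 1.61 A.

I_supply ≈ 1.61 A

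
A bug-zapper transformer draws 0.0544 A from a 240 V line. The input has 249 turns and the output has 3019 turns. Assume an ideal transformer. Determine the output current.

I_out/I_in = N_in/N_out, so I_out = 0.0544 × 249/3019 = 0.00449 A.

I_out ≈ 0.00449 A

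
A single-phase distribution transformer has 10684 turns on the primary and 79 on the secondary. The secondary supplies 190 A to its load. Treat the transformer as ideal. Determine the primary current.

I_p ≈ 1.40 A

For an ideal transformer I_p/I_s = N_s/N_p, so I_p = 190 × 79/10684 = 1.40 A.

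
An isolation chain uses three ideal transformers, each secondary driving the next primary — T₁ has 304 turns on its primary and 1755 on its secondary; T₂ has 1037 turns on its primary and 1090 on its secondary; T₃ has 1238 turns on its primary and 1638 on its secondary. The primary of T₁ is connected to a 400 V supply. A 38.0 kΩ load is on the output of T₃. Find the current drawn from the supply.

Secondary of T₁: V = 400.00 × 1755/304 = 2309.2 V.
Secondary of T₂: V = 2309.2 × 1090/1037 = 2427.2 V.
Secondary of T₃: V = 2427.2 × 1638/1238 = 3211.5 V.
I_load = 3211.5/38000 = 0.084512 A, so P_out = 3211.5 × 0.084512 = 271.41 W.
All ideal ⇒ P_in = P_out, so I_supply = 271.41/400 = 0.679 A.

I_supply ≈ 0.679 A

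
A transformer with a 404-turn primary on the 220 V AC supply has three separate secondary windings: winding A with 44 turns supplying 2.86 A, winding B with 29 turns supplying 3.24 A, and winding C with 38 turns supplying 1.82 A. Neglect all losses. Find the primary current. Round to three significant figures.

I_p ≈ 0.715 A

V_A = 220 × 44/404 = 23.960 V; V_B = 220 × 29/404 = 15.792 V; V_C = 220 × 38/404 = 20.693 V.
P_out = V_A I_A + V_B I_B + V_C I_C = 23.960×2.86 + 15.792×3.24 + 20.693×1.82 = 68.527 + 51.166 + 37.661 = 157.35 W.
Ideal ⇒ P_in = P_out, so I_p = P_out/V_p = 157.35/220 = 0.715 A.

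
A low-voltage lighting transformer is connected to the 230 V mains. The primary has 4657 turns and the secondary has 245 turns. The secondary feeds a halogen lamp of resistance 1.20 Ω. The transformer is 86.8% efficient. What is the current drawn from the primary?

V_s = 230 × 245/4657 = 12.100 V.
I_s = V_s/R = 12.100/1.20 = 10.083 A.
P_out = V_s I_s = 12.100 × 10.083 = 122.01 W.
P_in = P_out/η = 122.01/0.868 = 140.56 W.
I_p = P_in/V_p = 140.56/230 = 0.611 A.

I_p ≈ 0.611 A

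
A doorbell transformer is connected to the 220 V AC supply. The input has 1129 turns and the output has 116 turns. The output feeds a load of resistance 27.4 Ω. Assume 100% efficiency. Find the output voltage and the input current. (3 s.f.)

V_out = V_in × N_out/N_in = 220 × 116/1129 = 22.604 V.
I_out = V_out/R = 22.604/27.4 = 0.82497 A.
I_in = I_out × N_out/N_in = 0.82497 × 116/1129 = 0.0848 A.

V_out ≈ 22.6 V, I_in ≈ 0.0848 A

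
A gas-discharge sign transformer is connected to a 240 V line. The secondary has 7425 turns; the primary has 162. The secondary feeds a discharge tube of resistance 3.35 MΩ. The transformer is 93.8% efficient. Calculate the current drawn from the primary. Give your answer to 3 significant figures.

V_s = 240 × 7425/162 = 11000 V.
I_s = V_s/R = 11000/(3.35×10^6) = 0.0032836 A.
P_out = V_s I_s = 11000 × 0.0032836 = 36.119 W.
P_in = P_out/η = 36.119/0.938 = 38.507 W.
I_p = P_in/V_p = 38.507/240 = 0.160 A.

I_p ≈ 0.160 A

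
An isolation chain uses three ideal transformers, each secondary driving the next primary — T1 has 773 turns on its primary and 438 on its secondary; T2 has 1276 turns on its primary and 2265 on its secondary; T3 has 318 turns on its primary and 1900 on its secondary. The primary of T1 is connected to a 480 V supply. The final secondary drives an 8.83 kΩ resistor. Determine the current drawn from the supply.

Secondary of T1: V = 480.00 × 438/773 = 271.98 V.
Secondary of T2: V = 271.98 × 2265/1276 = 482.78 V.
Secondary of T3: V = 482.78 × 1900/318 = 2884.6 V.
I_load = 2884.6/8830 = 0.32668 A, so P_out = 2884.6 × 0.32668 = 942.32 W.
All ideal ⇒ P_in = P_out, so I_supply = 942.32/480 = 1.96 A.

I_supply ≈ 1.96 A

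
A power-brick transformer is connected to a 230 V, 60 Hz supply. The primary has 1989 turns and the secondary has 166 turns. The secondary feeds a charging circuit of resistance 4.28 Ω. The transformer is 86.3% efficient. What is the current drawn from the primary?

I_p ≈ 0.434 A

V_s = 230 × 166/1989 = 19.196 V.
I_s = V_s/R = 19.196/4.28 = 4.4849 A.
P_out = V_s I_s = 19.196 × 4.4849 = 86.091 W.
P_in = P_out/η = 86.091/0.863 = 99.758 W.
I_p = P_in/V_p = 99.758/230 = 0.434 A.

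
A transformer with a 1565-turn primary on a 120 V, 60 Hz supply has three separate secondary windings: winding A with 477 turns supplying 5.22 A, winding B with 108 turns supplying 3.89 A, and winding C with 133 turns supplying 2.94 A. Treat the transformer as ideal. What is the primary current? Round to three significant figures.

V_A = 120 × 477/1565 = 36.575 V; V_B = 120 × 108/1565 = 8.2812 V; V_C = 120 × 133/1565 = 10.198 V.
P_out = V_A I_A + V_B I_B + V_C I_C = 36.575×5.22 + 8.2812×3.89 + 10.198×2.94 = 190.92 + 32.214 + 29.982 = 253.12 W.
Ideal ⇒ P_in = P_out, so I_p = P_out/V_p = 253.12/120 = 2.11 A.

I_p ≈ 2.11 A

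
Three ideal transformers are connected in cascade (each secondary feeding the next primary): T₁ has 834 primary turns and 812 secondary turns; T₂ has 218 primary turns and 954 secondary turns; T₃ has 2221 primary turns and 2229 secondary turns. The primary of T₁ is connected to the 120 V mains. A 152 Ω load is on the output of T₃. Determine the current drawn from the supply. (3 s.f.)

I_supply ≈ 14.4 A

After T₁: V = 120.00 × 812/834 = 116.83 V.
After T₂: V = 116.83 × 954/218 = 511.29 V.
After T₃: V = 511.29 × 2229/2221 = 513.13 V.
I_load = 513.13/152 = 3.3758 A, so P_out = 513.13 × 3.3758 = 1732.2 W.
All ideal ⇒ P_in = P_out, so I_supply = 1732.2/120 = 14.4 A.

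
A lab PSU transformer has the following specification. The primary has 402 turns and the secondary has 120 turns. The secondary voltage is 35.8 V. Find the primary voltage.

V_p/V_s = N_p/N_s, so V_p = 35.8 × 402/120 = 120 V.

V_p ≈ 120 V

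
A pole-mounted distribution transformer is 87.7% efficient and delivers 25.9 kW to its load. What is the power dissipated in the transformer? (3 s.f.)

P_loss ≈ 3630 W

P_in = P_out/η = 25900/0.877 = 29532.5 W.
P_loss = P_in − P_out = 29532.5 − 25900 = 3630 W.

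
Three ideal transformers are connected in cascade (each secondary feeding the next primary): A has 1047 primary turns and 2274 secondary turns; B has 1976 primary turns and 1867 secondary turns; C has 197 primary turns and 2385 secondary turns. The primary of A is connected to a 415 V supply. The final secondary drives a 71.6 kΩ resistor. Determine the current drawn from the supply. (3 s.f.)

Secondary of A: V = 415.00 × 2274/1047 = 901.35 V.
Secondary of B: V = 901.35 × 1867/1976 = 851.63 V.
Secondary of C: V = 851.63 × 2385/197 = 10310 V.
I_load = 10310/71600 = 0.14400 A, so P_out = 10310 × 0.14400 = 1484.7 W.
All ideal ⇒ P_in = P_out, so I_supply = 1484.7/415 = 3.58 A.

I_supply ≈ 3.58 A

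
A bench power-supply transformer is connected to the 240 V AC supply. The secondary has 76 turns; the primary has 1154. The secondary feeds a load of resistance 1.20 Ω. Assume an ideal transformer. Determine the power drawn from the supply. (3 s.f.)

V_s = V_p × N_s/N_p = 240 × 76/1154 = 15.806 V.
I_s = V_s/R = 15.806/1.20 = 13.172 A.
I_p = I_s × N_s/N_p = 13.172 × 76/1154 = 0.86745 A.
P = V_p I_p = 240 × 0.86745 = 208 W.

P ≈ 208 W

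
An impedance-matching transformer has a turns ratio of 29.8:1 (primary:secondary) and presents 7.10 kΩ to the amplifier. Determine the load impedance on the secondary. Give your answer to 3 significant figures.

Z_s ≈ 8.00 Ω

Z_s = Z_p/(N_p/N_s)² = 7100/29.8² = 8.00 Ω.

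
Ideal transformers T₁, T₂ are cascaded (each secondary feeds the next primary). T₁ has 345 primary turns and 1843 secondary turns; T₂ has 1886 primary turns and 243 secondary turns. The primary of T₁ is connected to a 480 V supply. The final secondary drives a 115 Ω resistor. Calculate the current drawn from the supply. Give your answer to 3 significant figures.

I_supply ≈ 1.98 A

After T₁: V = 480.00 × 1843/345 = 2564.2 V.
After T₂: V = 2564.2 × 243/1886 = 330.38 V.
I_load = 330.38/115 = 2.8729 A, so P_out = 330.38 × 2.8729 = 949.13 W.
All ideal ⇒ P_in = P_out, so I_supply = 949.13/480 = 1.98 A.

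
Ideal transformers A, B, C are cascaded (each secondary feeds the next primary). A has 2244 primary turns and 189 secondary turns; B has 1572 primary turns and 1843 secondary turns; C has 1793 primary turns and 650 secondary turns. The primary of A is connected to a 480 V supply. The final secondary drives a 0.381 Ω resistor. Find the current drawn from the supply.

I_supply ≈ 1.61 A

Secondary of A: V = 480.00 × 189/2244 = 40.428 V.
Secondary of B: V = 40.428 × 1843/1572 = 47.397 V.
Secondary of C: V = 47.397 × 650/1793 = 17.182 V.
I_load = 17.182/0.381 = 45.098 A, so P_out = 17.182 × 45.098 = 774.90 W.
All ideal ⇒ P_in = P_out, so I_supply = 774.90/480 = 1.61 A.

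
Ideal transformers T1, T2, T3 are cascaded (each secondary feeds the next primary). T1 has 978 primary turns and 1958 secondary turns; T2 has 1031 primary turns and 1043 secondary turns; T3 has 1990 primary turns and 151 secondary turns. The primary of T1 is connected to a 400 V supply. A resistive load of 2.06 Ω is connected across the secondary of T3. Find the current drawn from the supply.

I_supply ≈ 4.59 A

Secondary of T1: V = 400.00 × 1958/978 = 800.82 V.
Secondary of T2: V = 800.82 × 1043/1031 = 810.14 V.
Secondary of T3: V = 810.14 × 151/1990 = 61.473 V.
I_load = 61.473/2.06 = 29.841 A, so P_out = 61.473 × 29.841 = 1834.4 W.
All ideal ⇒ P_in = P_out, so I_supply = 1834.4/400 = 4.59 A.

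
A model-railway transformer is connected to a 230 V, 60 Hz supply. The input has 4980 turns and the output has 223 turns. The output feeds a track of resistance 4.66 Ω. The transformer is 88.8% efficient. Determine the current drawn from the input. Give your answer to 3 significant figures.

V_out = 230 × 223/4980 = 10.299 V.
I_out = V_out/R = 10.299/4.66 = 2.2101 A.
P_out = V_out I_out = 10.299 × 2.2101 = 22.763 W.
P_in = P_out/η = 22.763/0.888 = 25.633 W.
I_in = P_in/V_in = 25.633/230 = 0.111 A.

I_in ≈ 0.111 A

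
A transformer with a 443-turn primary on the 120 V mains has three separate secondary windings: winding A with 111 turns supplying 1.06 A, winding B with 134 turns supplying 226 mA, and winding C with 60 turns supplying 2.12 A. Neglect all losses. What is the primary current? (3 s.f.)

V_A = 120 × 111/443 = 30.068 V; V_B = 120 × 134/443 = 36.298 V; V_C = 120 × 60/443 = 16.253 V.
P_out = V_A I_A + V_B I_B + V_C I_C = 30.068×1.06 + 36.298×0.226 + 16.253×2.12 = 31.872 + 8.2033 + 34.456 = 74.531 W.
Ideal ⇒ P_in = P_out, so I_p = P_out/V_p = 74.531/120 = 0.621 A.

I_p ≈ 0.621 A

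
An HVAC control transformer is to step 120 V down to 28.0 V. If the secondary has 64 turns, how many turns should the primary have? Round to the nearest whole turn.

N_p = 274 turns

N_p/N_s = V_p/V_s, so N_p = 64 × 120/28.0 = 274.3 ≈ 274 turns.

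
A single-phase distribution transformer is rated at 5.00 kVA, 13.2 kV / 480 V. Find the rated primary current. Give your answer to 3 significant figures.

I_p = S/V_p = 5000/13200 = 0.379 A.

I_p ≈ 0.379 A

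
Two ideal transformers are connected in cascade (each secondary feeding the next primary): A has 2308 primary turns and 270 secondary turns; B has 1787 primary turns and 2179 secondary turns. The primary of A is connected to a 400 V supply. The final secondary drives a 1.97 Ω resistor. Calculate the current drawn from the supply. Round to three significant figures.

Secondary of A: V = 400.00 × 270/2308 = 46.794 V.
Secondary of B: V = 46.794 × 2179/1787 = 57.059 V.
I_load = 57.059/1.97 = 28.964 A, so P_out = 57.059 × 28.964 = 1652.6 W.
All ideal ⇒ P_in = P_out, so I_supply = 1652.6/400 = 4.13 A.

I_supply ≈ 4.13 A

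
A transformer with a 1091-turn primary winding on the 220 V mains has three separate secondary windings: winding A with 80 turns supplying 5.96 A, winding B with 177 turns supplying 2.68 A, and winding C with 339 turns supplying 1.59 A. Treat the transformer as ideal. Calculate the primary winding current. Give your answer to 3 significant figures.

I_p ≈ 1.37 A

V_A = 220 × 80/1091 = 16.132 V; V_B = 220 × 177/1091 = 35.692 V; V_C = 220 × 339/1091 = 68.359 V.
P_out = V_A I_A + V_B I_B + V_C I_C = 16.132×5.96 + 35.692×2.68 + 68.359×1.59 = 96.147 + 95.655 + 108.69 = 300.49 W.
Ideal ⇒ P_in = P_out, so I_p = P_out/V_p = 300.49/220 = 1.37 A.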